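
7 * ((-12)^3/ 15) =-806.40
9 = 9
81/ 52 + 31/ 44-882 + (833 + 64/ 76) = -249397/ 5434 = -45.90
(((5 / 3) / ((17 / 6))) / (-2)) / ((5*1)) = -1 / 17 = -0.06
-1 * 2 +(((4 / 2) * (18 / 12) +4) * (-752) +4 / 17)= -89518 / 17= -5265.76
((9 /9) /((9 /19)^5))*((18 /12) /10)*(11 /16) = 27237089 /6298560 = 4.32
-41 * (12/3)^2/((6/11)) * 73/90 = -131692/135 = -975.50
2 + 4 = 6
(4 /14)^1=2 /7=0.29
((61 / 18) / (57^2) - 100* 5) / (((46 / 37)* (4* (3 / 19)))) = -1081914743 / 1699056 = -636.77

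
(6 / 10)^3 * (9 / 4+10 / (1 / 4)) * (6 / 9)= 1521 / 250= 6.08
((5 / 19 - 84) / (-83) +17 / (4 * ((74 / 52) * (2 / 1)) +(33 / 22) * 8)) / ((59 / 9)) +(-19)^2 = 537810559 / 1488688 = 361.26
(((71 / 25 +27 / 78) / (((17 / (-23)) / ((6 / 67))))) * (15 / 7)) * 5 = -428697 / 103649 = -4.14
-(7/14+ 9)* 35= -665/2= -332.50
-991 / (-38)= 991 / 38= 26.08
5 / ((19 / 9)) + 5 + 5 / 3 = 515 / 57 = 9.04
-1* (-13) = 13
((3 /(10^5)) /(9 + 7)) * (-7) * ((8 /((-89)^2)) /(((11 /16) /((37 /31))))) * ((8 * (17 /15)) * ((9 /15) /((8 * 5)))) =-13209 /4220407812500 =-0.00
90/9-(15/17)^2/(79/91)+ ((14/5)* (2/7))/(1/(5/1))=13.10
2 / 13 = 0.15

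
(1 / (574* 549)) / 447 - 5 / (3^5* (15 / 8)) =-41736661 / 3803255694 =-0.01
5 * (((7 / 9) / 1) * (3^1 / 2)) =35 / 6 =5.83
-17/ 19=-0.89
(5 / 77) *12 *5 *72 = 21600 / 77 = 280.52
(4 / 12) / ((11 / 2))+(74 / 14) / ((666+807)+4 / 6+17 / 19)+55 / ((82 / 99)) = 645243086 / 9707775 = 66.47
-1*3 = -3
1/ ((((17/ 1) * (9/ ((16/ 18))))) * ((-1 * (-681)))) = 8/ 937737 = 0.00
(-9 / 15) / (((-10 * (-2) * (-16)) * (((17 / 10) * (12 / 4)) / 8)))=1 / 340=0.00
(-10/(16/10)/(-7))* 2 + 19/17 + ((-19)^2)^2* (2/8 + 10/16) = 114033.78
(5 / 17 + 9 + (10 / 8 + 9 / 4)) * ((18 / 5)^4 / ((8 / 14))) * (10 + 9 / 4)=195786801 / 4250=46067.48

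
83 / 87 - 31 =-2614 / 87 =-30.05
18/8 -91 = -355/4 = -88.75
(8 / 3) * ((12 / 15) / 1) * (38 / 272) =76 / 255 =0.30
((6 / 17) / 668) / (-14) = -3 / 79492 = -0.00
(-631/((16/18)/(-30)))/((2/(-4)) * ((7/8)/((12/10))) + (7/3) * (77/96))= 3066660/217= 14132.07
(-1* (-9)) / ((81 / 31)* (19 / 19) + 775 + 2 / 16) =248 / 21431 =0.01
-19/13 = -1.46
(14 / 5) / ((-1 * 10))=-7 / 25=-0.28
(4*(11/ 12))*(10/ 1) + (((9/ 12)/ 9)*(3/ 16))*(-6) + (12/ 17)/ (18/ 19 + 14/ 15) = 4040069/ 109344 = 36.95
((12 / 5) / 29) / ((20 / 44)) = 132 / 725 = 0.18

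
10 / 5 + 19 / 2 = 23 / 2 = 11.50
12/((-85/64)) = -768/85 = -9.04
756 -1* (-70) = 826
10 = 10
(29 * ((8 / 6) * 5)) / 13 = 14.87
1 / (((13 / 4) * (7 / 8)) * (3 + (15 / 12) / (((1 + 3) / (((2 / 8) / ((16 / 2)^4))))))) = 0.12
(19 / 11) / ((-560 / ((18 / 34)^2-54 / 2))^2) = 25749009 / 6548046400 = 0.00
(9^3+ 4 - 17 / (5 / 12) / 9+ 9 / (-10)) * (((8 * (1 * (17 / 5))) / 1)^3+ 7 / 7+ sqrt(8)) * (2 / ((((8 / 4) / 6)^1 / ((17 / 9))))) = 742118 * sqrt(2) / 45+ 103714330031 / 625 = 165966250.57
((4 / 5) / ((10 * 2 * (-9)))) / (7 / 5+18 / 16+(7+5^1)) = -8 / 26145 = -0.00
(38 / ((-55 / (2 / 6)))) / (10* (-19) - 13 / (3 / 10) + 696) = -0.00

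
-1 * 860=-860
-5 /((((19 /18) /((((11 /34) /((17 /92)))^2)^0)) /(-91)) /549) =236647.89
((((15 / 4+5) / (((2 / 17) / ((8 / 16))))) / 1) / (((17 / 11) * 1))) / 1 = 24.06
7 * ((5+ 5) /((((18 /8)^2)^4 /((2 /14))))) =0.02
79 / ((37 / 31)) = 2449 / 37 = 66.19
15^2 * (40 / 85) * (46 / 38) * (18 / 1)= 745200 / 323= 2307.12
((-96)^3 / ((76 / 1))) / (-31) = 221184 / 589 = 375.52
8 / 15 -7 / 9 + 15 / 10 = 113 / 90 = 1.26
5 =5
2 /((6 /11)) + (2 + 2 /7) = 125 /21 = 5.95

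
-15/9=-5/3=-1.67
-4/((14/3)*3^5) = -2/567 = -0.00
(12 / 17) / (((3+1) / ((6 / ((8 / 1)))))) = 9 / 68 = 0.13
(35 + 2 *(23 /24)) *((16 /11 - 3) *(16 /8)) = -7531 /66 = -114.11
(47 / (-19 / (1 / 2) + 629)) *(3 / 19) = 47 / 3743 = 0.01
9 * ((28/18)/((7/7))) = 14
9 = 9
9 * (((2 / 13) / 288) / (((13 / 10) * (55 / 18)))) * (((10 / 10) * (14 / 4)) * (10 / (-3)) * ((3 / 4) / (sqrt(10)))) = -63 * sqrt(10) / 59488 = -0.00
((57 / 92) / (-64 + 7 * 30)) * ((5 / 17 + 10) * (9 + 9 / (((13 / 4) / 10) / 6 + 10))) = 12535425 / 28999688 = 0.43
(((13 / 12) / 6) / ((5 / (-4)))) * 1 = -13 / 90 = -0.14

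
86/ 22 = 43/ 11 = 3.91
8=8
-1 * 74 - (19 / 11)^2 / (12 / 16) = -28306 / 363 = -77.98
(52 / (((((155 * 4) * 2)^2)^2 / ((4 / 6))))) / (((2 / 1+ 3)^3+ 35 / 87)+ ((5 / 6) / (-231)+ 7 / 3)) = 87087 / 758626103804960000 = 0.00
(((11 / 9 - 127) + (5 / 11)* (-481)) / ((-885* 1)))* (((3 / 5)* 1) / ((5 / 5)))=34097 / 146025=0.23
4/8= 1/2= 0.50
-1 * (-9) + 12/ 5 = 57/ 5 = 11.40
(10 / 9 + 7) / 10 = 0.81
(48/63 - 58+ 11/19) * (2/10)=-22607/1995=-11.33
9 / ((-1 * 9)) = -1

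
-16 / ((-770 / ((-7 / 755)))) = -8 / 41525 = -0.00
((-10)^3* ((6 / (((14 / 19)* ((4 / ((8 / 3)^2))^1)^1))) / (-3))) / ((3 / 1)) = 304000 / 189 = 1608.47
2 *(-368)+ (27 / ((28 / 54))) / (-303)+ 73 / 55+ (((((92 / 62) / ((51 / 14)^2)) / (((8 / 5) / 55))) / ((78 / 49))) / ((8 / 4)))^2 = -4511994487995500306299 / 6152270075034042960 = -733.39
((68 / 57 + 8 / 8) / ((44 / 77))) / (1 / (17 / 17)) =875 / 228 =3.84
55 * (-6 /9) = -110 /3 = -36.67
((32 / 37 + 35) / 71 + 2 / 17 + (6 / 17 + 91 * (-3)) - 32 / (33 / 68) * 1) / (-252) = 124518235 / 92846061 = 1.34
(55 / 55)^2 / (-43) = -1 / 43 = -0.02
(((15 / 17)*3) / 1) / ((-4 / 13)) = -585 / 68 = -8.60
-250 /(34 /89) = -11125 /17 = -654.41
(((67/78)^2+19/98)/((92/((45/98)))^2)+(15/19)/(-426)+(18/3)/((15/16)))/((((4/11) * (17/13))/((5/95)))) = 1278206422512916237/1804977104510827520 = 0.71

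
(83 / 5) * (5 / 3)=83 / 3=27.67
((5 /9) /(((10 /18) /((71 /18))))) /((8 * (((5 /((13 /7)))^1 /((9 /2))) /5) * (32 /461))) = 425503 /7168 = 59.36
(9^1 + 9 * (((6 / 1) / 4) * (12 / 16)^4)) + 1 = 7307 / 512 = 14.27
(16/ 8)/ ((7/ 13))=26/ 7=3.71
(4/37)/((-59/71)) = -284/2183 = -0.13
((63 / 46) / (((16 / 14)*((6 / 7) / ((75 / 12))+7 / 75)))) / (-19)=-231525 / 846032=-0.27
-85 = -85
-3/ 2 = -1.50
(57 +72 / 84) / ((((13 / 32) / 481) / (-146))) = -70009920 / 7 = -10001417.14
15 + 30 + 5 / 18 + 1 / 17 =13873 / 306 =45.34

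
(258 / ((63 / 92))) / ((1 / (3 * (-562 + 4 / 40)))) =-22228764 / 35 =-635107.54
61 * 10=610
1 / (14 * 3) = 1 / 42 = 0.02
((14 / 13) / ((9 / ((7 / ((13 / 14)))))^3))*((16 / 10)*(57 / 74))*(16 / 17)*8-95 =-1945412183461 / 21827315835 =-89.13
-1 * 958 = -958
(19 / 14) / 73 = 19 / 1022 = 0.02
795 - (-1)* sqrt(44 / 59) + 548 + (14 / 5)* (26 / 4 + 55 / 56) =2* sqrt(649) / 59 + 27279 / 20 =1364.81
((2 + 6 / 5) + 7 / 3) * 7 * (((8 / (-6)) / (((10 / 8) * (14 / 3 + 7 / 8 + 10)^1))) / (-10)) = 37184 / 139875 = 0.27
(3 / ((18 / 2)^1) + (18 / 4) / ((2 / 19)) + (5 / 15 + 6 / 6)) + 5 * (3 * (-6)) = -547 / 12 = -45.58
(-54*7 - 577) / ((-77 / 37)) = 35335 / 77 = 458.90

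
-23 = -23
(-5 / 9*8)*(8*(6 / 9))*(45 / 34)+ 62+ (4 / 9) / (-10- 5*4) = 70256 / 2295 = 30.61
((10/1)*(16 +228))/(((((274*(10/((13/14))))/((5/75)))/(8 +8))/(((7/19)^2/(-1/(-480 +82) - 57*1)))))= -2719136/1294536975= -0.00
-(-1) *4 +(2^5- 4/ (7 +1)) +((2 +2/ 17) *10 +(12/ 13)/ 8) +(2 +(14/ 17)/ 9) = 117119/ 1989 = 58.88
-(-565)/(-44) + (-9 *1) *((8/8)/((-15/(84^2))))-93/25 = 4638743/1100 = 4217.04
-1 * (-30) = 30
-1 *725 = -725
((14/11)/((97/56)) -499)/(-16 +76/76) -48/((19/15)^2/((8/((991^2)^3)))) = 181791733169852714178713449/5472739889256807992797005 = 33.22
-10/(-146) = 5/73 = 0.07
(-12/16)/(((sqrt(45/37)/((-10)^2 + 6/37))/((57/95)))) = -5559 * sqrt(185)/1850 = -40.87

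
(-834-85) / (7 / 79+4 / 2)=-72601 / 165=-440.01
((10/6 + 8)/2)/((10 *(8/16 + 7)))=29/450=0.06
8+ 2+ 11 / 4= 51 / 4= 12.75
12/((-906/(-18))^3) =324/3442951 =0.00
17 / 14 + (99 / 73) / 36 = 2559 / 2044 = 1.25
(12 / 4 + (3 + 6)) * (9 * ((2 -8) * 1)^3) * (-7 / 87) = 54432 / 29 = 1876.97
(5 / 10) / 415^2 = 1 / 344450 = 0.00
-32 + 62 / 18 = -28.56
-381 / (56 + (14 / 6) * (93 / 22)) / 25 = -2794 / 12075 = -0.23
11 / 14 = 0.79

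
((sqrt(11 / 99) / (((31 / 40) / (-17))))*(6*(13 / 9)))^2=312582400 / 77841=4015.65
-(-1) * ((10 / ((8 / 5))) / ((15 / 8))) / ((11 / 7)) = 70 / 33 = 2.12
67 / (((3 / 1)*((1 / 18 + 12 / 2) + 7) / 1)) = 402 / 235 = 1.71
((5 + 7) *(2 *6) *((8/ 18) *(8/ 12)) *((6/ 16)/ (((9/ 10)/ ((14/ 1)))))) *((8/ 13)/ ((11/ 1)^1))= 17920/ 1287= 13.92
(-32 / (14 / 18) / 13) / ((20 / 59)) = -4248 / 455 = -9.34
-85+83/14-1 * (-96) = 237/14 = 16.93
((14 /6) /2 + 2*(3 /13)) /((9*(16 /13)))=127 /864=0.15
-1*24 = -24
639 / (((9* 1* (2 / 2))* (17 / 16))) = 1136 / 17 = 66.82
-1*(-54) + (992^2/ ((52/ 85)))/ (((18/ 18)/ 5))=104557502/ 13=8042884.77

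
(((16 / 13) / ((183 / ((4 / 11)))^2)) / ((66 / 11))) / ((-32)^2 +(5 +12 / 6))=128 / 162933663321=0.00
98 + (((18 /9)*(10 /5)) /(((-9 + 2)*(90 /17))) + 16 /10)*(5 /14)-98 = 235 /441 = 0.53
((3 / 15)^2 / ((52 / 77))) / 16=77 / 20800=0.00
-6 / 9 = -2 / 3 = -0.67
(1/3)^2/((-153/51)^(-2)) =1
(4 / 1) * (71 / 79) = 284 / 79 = 3.59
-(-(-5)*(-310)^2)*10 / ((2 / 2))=-4805000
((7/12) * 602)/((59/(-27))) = -18963/118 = -160.70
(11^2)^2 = 14641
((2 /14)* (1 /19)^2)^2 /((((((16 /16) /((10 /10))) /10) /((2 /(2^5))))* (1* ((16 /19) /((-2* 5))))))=-25 /21509824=-0.00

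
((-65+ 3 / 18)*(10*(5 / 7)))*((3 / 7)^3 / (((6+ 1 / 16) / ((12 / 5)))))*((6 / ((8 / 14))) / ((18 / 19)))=-5321520 / 33271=-159.94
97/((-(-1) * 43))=97/43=2.26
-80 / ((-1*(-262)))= -40 / 131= -0.31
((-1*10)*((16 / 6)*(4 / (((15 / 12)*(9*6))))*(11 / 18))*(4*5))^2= 198246400 / 531441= 373.04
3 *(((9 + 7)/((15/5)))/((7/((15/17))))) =240/119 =2.02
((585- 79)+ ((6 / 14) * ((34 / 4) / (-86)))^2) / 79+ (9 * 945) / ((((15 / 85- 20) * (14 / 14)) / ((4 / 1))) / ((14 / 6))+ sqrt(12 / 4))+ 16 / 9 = -1405194214685966653 / 117632193947856- 642342960 * sqrt(3) / 114131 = -21693.85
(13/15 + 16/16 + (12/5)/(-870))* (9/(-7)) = -12162/5075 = -2.40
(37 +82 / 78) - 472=-16924 / 39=-433.95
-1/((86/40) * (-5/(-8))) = -0.74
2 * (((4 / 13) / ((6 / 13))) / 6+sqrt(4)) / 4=19 / 18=1.06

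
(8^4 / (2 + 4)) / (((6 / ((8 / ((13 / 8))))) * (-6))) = -32768 / 351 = -93.36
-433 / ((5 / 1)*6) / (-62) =433 / 1860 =0.23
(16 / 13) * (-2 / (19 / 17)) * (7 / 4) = -952 / 247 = -3.85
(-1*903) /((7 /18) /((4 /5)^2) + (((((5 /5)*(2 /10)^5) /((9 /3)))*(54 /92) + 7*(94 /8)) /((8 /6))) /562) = -1313120025000 /1043229809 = -1258.71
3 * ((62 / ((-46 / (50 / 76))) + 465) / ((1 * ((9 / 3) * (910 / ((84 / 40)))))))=243381 / 227240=1.07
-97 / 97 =-1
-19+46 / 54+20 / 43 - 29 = -54199 / 1161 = -46.68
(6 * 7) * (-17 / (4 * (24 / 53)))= -6307 / 16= -394.19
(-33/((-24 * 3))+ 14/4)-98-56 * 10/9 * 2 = -15731/72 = -218.49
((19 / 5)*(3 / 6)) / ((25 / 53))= 1007 / 250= 4.03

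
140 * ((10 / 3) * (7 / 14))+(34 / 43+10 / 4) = 61049 / 258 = 236.62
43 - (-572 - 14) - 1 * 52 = 577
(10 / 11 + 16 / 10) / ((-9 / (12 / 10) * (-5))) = 0.07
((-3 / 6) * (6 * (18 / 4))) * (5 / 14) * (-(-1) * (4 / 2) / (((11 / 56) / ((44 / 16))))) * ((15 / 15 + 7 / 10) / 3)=-153 / 2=-76.50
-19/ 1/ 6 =-19/ 6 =-3.17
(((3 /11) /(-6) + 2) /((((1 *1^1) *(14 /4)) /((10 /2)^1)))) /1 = 215 /77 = 2.79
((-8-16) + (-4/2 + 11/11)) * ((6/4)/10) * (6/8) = -45/16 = -2.81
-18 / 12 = -1.50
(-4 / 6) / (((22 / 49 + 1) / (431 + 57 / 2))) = -45031 / 213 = -211.41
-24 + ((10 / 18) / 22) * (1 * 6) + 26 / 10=-3506 / 165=-21.25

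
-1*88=-88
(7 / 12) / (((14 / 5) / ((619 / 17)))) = 3095 / 408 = 7.59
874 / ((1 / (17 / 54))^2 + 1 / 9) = 2273274 / 26533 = 85.68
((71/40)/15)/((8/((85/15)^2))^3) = 1713767399/223948800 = 7.65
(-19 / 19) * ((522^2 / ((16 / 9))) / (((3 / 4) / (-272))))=55586736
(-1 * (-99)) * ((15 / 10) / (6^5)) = 11 / 576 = 0.02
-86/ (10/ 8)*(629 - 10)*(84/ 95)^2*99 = -3296291.75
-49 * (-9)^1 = 441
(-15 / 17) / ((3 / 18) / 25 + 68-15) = -2250 / 135167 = -0.02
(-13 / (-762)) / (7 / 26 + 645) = 169 / 6392037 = 0.00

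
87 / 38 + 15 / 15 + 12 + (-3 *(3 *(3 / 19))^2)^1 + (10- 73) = -34933 / 722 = -48.38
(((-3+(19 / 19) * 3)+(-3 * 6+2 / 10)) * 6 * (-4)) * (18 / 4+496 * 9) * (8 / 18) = 4242096 / 5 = 848419.20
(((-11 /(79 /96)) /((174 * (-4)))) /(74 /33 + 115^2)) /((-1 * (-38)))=726 /19000364971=0.00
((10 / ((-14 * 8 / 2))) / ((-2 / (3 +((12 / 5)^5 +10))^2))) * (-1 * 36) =-107724027663 / 3906250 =-27577.35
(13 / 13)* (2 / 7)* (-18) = -36 / 7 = -5.14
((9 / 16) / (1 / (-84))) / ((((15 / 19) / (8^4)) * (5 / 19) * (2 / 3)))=-34933248 / 25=-1397329.92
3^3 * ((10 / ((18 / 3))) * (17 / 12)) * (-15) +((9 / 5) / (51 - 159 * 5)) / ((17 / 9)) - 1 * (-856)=-100.25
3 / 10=0.30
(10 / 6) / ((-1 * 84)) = -5 / 252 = -0.02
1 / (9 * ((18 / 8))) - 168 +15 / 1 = -12389 / 81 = -152.95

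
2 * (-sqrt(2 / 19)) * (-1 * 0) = 0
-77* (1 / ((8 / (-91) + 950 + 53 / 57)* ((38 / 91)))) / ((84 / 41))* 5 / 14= -2667665 / 78912272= -0.03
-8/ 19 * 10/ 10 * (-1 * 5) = 40/ 19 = 2.11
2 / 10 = 1 / 5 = 0.20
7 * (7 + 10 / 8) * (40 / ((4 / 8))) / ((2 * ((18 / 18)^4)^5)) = 2310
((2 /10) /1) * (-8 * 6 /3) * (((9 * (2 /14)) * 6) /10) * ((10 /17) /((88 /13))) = -1404 /6545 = -0.21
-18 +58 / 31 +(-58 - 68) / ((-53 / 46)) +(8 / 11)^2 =18639448 / 198803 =93.76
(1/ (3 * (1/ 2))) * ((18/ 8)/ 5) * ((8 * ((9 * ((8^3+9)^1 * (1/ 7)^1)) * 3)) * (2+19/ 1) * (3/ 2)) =759618/ 5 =151923.60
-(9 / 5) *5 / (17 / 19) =-171 / 17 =-10.06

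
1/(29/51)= 51/29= 1.76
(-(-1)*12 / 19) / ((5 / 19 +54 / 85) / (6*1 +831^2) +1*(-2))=-704378340 / 2230529959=-0.32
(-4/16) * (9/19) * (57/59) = -27/236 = -0.11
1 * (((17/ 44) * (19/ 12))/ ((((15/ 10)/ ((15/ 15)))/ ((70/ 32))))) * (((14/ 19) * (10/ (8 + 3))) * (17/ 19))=354025/ 662112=0.53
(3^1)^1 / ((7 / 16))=48 / 7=6.86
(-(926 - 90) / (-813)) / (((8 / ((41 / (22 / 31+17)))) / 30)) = 8.93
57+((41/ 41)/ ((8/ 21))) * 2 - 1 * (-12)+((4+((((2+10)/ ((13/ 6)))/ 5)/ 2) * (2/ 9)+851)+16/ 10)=930.97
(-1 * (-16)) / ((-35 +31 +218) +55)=16 / 269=0.06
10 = 10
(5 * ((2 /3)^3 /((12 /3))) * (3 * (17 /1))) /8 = 85 /36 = 2.36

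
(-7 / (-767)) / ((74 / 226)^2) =89383 / 1050023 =0.09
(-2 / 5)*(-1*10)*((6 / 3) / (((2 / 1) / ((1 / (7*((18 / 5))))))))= 0.16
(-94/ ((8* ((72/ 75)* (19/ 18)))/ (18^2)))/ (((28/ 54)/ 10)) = -38545875/ 532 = -72454.65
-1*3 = -3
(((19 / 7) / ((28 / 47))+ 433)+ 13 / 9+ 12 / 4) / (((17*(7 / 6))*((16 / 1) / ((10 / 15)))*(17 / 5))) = 3898445 / 14274288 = 0.27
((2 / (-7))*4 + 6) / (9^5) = 34 / 413343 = 0.00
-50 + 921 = 871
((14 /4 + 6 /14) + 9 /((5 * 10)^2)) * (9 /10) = 619317 /175000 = 3.54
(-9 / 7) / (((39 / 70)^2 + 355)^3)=-151263000000 / 5277302981406352261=-0.00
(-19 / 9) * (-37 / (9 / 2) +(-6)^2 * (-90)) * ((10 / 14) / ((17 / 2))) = 5554460 / 9639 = 576.25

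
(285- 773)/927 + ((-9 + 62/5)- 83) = -371386/4635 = -80.13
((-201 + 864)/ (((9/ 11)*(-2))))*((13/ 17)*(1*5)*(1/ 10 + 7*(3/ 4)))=-198913/ 24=-8288.04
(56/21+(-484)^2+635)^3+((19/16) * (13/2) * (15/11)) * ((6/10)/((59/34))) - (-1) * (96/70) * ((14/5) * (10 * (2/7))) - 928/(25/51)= 635887684701596981617307/49064400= 12960266195074167.45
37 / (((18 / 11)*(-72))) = -407 / 1296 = -0.31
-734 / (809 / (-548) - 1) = 402232 / 1357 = 296.41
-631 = -631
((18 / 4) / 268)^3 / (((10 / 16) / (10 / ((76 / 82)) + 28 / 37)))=5917293 / 67659644480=0.00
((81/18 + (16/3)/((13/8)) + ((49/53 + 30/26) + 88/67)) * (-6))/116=-3094913/5354908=-0.58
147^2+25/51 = 1102084/51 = 21609.49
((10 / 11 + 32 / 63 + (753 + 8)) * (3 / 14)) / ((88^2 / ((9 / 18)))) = 528355 / 50088192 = 0.01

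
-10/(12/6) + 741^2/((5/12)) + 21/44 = 289913773/220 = 1317789.88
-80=-80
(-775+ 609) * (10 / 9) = -1660 / 9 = -184.44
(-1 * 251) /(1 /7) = -1757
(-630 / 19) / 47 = -0.71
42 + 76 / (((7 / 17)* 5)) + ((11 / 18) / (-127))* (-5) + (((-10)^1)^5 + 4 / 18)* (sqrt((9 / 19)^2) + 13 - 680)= 33774852945121 / 506730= 66652562.40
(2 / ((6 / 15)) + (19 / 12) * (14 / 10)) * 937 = 405721 / 60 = 6762.02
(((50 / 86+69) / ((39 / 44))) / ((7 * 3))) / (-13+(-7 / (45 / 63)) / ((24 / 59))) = -5265920 / 52250289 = -0.10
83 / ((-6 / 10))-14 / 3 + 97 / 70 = -9913 / 70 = -141.61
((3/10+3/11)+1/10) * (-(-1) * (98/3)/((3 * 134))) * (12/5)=7252/55275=0.13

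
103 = 103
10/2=5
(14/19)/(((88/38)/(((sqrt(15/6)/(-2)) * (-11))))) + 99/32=7 * sqrt(10)/8 + 99/32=5.86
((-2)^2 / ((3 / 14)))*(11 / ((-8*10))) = -77 / 30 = -2.57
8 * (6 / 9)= 16 / 3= 5.33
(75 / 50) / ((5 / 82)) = 123 / 5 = 24.60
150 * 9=1350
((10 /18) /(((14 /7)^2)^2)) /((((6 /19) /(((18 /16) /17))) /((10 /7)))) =475 /45696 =0.01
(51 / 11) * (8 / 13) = 408 / 143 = 2.85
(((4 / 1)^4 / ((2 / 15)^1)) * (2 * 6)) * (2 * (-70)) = -3225600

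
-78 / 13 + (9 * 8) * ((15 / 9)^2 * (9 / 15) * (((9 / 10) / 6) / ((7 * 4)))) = -75 / 14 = -5.36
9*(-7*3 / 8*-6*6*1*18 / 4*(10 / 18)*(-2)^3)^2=32148900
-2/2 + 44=43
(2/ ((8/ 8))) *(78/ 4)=39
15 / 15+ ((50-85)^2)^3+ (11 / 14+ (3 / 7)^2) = 180150031443 / 98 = 1838265626.97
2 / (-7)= -0.29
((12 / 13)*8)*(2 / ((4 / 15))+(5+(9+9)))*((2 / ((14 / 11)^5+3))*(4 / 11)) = 342950784 / 13272701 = 25.84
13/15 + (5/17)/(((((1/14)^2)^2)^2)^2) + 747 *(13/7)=1143425502349922324252/1785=640574511120404663.45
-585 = -585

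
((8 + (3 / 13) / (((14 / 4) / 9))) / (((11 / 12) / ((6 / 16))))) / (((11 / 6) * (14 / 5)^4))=6598125 / 211499288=0.03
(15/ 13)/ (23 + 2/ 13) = 15/ 301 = 0.05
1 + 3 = 4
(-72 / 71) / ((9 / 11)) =-88 / 71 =-1.24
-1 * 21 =-21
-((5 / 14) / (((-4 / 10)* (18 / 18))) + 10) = -255 / 28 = -9.11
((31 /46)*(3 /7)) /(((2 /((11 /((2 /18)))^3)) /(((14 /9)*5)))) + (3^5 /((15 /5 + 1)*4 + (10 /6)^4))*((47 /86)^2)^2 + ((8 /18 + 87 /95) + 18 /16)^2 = 7701977537885649586253483 /7067099836946404800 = 1089835.68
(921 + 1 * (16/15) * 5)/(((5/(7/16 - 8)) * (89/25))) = -1681295/4272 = -393.56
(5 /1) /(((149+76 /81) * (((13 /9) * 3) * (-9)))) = -27 /31577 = -0.00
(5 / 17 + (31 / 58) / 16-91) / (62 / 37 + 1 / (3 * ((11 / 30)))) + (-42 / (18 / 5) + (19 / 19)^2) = -2277661493 / 49789056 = -45.75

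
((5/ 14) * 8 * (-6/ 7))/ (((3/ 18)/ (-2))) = 1440/ 49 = 29.39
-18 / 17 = -1.06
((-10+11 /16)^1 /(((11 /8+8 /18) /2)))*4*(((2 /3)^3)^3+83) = -973983796 /286497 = -3399.63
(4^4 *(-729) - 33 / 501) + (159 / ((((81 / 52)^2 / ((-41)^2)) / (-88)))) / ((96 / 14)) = -1600271.02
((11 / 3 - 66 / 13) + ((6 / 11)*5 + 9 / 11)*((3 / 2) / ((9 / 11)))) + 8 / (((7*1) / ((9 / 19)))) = 5.63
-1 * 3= -3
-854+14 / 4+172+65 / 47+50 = -58949 / 94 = -627.12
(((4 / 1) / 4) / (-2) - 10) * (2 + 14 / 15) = -154 / 5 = -30.80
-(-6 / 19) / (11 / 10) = 60 / 209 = 0.29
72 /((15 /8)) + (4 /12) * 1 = 581 /15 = 38.73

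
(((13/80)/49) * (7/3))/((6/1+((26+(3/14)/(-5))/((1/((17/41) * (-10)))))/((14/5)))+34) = 3731/753000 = 0.00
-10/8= -5/4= -1.25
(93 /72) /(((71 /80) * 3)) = 310 /639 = 0.49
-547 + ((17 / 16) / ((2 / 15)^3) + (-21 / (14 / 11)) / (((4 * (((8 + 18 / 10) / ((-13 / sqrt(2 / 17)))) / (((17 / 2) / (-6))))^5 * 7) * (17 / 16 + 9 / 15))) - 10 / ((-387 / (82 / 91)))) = -26186166344626234375 * sqrt(34) / 87251931145580544 - 445073137 / 4507776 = -1848.73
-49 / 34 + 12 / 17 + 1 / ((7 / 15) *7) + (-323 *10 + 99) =-5216961 / 1666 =-3131.43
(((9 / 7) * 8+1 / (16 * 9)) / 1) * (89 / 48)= 923375 / 48384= 19.08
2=2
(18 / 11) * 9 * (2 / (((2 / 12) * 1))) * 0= 0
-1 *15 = -15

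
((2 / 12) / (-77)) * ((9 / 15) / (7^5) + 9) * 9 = -1134477 / 6470695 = -0.18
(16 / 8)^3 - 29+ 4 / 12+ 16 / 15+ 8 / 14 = -666 / 35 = -19.03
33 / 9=11 / 3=3.67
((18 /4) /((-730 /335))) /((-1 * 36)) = 67 /1168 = 0.06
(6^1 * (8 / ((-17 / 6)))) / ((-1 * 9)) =32 / 17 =1.88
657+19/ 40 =26299/ 40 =657.48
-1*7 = -7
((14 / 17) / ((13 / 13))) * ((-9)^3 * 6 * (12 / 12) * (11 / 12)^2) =-205821 / 68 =-3026.78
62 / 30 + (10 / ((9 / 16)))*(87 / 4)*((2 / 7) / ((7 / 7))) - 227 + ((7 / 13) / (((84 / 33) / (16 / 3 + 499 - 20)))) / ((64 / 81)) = 1771967 / 116480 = 15.21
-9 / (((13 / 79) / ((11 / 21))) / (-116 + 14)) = 2922.13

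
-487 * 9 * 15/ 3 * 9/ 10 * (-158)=3116313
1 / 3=0.33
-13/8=-1.62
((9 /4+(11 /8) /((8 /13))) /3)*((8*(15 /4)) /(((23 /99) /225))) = 31964625 /736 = 43430.20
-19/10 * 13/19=-13/10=-1.30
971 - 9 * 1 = 962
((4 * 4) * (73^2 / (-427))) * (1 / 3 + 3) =-852640 / 1281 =-665.60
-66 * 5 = -330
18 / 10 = 1.80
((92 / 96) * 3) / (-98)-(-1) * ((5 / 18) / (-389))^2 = -281906123 / 9609488784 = -0.03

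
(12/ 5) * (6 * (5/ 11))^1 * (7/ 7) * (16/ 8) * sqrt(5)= 29.27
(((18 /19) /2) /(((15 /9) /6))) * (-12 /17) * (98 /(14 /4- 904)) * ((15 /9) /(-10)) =-63504 /2908615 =-0.02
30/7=4.29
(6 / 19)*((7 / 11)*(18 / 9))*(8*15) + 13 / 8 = 83357 / 1672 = 49.85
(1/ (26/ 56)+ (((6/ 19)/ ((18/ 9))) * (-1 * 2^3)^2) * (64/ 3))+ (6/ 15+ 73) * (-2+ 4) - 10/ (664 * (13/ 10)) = 74730493/ 205010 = 364.52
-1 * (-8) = 8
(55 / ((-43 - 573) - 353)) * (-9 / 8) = 165 / 2584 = 0.06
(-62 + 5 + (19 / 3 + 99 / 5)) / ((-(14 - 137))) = -463 / 1845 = -0.25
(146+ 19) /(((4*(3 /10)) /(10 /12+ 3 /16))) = 13475 /96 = 140.36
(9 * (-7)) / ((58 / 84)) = -2646 / 29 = -91.24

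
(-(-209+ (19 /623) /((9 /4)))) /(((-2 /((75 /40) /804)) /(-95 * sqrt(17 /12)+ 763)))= -638623915 /3434688+ 556598825 * sqrt(51) /144256896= -158.38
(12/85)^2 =144/7225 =0.02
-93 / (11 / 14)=-1302 / 11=-118.36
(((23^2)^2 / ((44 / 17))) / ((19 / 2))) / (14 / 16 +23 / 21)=399612948 / 69179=5776.51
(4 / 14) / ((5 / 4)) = 8 / 35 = 0.23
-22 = -22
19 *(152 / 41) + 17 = 3585 / 41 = 87.44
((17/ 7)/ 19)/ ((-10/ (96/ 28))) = -204/ 4655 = -0.04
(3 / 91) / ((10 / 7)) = 3 / 130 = 0.02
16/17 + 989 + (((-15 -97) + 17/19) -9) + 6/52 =869.95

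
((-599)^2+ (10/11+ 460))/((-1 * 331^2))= -3951881/1205171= -3.28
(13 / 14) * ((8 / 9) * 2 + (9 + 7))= 1040 / 63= 16.51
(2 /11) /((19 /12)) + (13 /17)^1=3125 /3553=0.88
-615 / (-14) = 615 / 14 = 43.93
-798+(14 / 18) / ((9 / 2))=-64624 / 81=-797.83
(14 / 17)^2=0.68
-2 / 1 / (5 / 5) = -2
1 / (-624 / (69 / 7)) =-23 / 1456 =-0.02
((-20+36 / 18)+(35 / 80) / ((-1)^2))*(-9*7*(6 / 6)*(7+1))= 17703 / 2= 8851.50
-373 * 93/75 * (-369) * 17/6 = 24178233/50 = 483564.66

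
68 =68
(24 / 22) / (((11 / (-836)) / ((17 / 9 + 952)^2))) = -75439314.48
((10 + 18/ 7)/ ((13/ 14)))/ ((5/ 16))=2816/ 65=43.32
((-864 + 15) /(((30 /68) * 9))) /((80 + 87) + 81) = -4811 /5580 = -0.86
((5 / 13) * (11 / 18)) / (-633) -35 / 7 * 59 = -295.00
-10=-10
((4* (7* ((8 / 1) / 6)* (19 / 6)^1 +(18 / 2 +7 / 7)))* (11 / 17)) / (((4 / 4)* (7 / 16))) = 250624 / 1071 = 234.01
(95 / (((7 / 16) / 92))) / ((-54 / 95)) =-6642400 / 189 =-35144.97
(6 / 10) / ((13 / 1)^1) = 3 / 65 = 0.05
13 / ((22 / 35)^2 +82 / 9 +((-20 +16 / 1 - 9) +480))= 143325 / 5253481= 0.03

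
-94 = -94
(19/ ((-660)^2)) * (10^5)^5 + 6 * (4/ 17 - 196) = 8074999999999999978254848/ 18513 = 436179981634527087897.96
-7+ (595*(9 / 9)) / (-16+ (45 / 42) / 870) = -574077 / 12991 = -44.19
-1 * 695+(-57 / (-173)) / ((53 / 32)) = -6370631 / 9169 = -694.80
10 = 10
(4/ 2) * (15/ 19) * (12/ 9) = 40/ 19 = 2.11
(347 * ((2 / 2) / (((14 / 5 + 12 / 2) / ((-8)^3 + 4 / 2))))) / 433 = -442425 / 9526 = -46.44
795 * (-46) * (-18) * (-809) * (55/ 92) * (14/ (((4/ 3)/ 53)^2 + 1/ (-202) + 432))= -4552233166556460/ 441219827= -10317381.24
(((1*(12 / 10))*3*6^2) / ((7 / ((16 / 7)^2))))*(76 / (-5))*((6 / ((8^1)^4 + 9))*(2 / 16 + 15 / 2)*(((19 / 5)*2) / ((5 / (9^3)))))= -18156.97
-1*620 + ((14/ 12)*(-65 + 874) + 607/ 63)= 42017/ 126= 333.47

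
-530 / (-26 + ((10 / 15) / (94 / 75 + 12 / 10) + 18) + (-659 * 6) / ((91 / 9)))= 4437160 / 3338613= 1.33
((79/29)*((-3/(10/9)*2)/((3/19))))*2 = -27018/145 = -186.33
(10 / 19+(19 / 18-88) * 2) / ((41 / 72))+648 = 267632 / 779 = 343.56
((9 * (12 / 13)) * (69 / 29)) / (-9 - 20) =-7452 / 10933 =-0.68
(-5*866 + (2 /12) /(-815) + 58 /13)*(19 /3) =-5224515367 /190710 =-27395.08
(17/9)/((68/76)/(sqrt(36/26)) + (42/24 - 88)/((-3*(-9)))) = -0.78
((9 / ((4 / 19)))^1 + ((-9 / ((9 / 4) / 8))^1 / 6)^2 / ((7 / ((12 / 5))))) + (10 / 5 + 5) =24991 / 420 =59.50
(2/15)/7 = 2/105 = 0.02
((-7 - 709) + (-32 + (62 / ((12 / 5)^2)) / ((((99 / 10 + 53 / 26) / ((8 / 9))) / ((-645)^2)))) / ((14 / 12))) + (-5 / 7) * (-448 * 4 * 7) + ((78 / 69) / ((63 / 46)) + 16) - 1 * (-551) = 7200478921 / 24444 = 294570.40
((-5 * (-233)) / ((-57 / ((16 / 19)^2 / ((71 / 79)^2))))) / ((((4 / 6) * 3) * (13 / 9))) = -2791973760 / 449490847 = -6.21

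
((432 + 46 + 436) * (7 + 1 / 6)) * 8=157208 / 3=52402.67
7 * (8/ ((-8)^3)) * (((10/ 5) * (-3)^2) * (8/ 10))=-63/ 40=-1.58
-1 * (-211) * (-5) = -1055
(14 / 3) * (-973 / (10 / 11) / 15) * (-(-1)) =-74921 / 225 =-332.98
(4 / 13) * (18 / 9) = 8 / 13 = 0.62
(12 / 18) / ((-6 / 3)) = -0.33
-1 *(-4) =4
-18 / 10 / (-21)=0.09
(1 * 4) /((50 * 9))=2 /225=0.01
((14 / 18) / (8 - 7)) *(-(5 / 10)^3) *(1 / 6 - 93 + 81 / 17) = 62881 / 7344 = 8.56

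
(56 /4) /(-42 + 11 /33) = -42 /125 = -0.34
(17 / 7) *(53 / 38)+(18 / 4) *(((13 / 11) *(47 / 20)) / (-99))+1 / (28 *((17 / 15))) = 3.29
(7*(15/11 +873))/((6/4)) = 44884/11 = 4080.36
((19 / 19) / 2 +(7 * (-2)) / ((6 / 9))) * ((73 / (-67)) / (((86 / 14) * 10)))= 20951 / 57620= 0.36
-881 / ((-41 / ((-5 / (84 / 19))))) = -83695 / 3444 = -24.30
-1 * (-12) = 12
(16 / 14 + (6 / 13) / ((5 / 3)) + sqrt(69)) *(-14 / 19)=-14 *sqrt(69) / 19 - 68 / 65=-7.17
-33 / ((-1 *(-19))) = -33 / 19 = -1.74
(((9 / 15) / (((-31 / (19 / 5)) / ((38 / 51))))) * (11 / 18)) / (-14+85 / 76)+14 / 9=1827054 / 1172575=1.56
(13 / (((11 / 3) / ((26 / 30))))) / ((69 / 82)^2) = 1136356 / 261855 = 4.34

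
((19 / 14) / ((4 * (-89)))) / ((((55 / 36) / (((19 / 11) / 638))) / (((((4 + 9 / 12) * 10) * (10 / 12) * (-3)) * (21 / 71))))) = 925965 / 3902513296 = 0.00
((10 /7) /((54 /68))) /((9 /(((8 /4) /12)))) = 170 /5103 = 0.03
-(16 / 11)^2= -256 / 121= -2.12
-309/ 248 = -1.25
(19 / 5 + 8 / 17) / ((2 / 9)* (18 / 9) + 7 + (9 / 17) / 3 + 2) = 0.44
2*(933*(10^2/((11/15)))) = 2799000/11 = 254454.55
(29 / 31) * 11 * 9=2871 / 31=92.61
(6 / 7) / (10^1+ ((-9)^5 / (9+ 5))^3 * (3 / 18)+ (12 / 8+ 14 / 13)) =-20384 / 297398301615397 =-0.00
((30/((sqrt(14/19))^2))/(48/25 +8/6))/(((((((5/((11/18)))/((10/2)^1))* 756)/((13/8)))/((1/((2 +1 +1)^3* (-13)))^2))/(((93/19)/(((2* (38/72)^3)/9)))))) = 31073625/8733332701184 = 0.00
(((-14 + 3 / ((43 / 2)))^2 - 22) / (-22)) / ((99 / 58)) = -3040534 / 671187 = -4.53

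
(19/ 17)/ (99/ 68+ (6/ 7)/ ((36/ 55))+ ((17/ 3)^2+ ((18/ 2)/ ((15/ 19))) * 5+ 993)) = 0.00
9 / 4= 2.25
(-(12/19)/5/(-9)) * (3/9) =4/855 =0.00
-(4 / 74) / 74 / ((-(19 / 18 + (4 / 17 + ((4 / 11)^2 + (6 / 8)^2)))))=296208 / 805170505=0.00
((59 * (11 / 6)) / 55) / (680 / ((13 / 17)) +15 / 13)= 767 / 347250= 0.00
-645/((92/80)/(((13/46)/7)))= -83850/3703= -22.64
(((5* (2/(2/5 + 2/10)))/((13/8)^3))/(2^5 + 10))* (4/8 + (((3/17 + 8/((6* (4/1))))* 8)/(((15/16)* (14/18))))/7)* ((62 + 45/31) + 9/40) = 9113763616/1191395751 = 7.65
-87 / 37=-2.35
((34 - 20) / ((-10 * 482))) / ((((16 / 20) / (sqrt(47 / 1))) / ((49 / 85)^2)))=-16807 * sqrt(47) / 13929800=-0.01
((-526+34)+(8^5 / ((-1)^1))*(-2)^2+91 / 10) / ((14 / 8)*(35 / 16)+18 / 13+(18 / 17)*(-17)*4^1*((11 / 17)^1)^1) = 9303562528 / 2926075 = 3179.54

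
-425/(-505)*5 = 425/101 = 4.21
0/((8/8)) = 0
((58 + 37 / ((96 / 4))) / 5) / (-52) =-1429 / 6240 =-0.23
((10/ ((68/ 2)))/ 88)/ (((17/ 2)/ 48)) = 60/ 3179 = 0.02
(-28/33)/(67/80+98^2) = -2240/25356771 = -0.00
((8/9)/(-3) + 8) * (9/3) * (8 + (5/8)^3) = 6097/32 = 190.53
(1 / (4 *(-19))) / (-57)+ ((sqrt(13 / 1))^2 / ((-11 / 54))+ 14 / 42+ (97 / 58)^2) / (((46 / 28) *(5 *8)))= -17020353281 / 18434652720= -0.92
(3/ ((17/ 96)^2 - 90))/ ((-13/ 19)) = 525312/ 10778963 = 0.05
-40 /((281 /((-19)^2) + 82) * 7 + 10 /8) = -57760 /838529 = -0.07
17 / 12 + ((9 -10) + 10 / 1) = 125 / 12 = 10.42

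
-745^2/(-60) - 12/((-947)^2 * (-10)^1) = 497751415297/53808540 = 9250.42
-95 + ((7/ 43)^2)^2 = -324783694/ 3418801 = -95.00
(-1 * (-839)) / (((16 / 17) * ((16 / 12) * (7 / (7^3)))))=2096661 / 64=32760.33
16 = 16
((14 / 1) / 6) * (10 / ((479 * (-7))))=-10 / 1437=-0.01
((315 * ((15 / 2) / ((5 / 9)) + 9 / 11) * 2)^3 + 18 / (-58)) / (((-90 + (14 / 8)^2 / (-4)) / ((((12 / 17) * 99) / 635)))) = -195823608918505201152 / 220042915895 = -889933711.89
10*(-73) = -730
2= 2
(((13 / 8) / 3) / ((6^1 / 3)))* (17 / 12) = 221 / 576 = 0.38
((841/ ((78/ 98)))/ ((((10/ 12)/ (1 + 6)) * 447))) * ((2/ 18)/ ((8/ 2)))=288463/ 522990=0.55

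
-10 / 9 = -1.11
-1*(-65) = 65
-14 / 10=-7 / 5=-1.40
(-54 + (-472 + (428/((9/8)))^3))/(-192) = -20070912785/69984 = -286792.88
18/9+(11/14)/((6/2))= 95/42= 2.26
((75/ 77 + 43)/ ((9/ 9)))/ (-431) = -3386/ 33187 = -0.10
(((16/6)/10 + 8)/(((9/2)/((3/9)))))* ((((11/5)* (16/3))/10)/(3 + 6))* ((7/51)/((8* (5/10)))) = 38192/13942125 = 0.00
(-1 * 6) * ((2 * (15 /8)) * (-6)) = 135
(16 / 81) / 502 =8 / 20331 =0.00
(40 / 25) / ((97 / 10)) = 16 / 97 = 0.16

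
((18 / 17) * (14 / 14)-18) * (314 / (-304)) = 5652 / 323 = 17.50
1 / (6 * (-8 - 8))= -0.01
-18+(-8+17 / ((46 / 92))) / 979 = -17596 / 979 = -17.97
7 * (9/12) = 21/4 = 5.25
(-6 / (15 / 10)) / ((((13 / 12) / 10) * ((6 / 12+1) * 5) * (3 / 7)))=-448 / 39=-11.49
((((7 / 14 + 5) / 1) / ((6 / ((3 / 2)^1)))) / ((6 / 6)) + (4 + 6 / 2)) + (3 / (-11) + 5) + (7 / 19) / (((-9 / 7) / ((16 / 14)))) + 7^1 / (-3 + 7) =218569 / 15048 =14.52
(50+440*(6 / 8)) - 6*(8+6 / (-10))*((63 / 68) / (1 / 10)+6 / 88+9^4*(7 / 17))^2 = -456414498498271 / 1398760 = -326299364.08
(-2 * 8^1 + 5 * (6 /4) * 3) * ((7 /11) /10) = 91 /220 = 0.41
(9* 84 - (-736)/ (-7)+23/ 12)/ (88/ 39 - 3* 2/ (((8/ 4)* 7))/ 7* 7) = 712829/ 1996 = 357.13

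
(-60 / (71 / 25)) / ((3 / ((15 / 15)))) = -500 / 71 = -7.04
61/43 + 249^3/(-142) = -108718.64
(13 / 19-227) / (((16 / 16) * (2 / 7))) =-15050 / 19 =-792.11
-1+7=6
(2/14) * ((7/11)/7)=1/77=0.01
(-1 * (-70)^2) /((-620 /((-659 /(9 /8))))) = -1291640 /279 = -4629.53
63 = 63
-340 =-340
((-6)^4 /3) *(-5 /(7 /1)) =-308.57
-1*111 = -111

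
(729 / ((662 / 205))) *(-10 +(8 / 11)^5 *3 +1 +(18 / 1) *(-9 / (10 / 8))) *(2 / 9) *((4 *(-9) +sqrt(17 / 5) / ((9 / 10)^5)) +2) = 12546644952222 / 53307881 - 30371931620000 *sqrt(85) / 12953815083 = 213745.47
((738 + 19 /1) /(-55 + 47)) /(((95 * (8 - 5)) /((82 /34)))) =-31037 /38760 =-0.80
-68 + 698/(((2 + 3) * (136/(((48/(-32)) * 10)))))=-5671/68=-83.40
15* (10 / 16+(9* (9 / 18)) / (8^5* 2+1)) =4915815 / 524296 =9.38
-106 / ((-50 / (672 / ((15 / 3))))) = 35616 / 125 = 284.93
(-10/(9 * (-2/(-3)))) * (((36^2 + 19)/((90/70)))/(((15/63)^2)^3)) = -5847978843/625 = -9356766.15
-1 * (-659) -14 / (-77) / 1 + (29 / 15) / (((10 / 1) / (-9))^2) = 3634113 / 5500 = 660.75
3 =3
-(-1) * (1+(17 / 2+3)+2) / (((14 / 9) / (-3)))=-783 / 28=-27.96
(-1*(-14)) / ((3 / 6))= 28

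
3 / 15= 1 / 5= 0.20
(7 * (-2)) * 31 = -434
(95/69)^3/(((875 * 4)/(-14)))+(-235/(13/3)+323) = 2295531725/8541234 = 268.76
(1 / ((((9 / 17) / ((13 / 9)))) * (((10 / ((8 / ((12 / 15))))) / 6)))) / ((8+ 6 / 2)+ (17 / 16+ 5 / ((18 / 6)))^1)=7072 / 5931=1.19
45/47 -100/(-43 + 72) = -3395/1363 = -2.49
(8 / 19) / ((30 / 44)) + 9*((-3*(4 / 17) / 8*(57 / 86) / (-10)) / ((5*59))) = 303715883 / 491670600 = 0.62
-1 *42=-42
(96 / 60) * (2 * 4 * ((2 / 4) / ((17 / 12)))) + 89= 7949 / 85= 93.52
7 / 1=7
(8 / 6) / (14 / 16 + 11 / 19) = 608 / 663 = 0.92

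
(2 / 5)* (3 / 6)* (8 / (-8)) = -1 / 5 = -0.20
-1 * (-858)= 858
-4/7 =-0.57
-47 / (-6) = 47 / 6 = 7.83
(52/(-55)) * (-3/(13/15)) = 36/11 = 3.27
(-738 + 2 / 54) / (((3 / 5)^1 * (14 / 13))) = -1295125 / 1134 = -1142.09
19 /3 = 6.33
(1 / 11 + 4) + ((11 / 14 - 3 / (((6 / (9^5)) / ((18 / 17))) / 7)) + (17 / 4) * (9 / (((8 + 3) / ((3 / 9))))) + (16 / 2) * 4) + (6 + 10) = -104136715 / 476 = -218774.61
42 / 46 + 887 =20422 / 23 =887.91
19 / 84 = 0.23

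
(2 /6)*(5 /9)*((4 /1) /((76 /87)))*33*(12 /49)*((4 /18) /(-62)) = -6380 /259749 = -0.02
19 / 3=6.33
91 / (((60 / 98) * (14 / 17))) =180.48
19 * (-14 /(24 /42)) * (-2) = 931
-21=-21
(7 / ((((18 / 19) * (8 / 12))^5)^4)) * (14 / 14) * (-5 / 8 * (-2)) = 1315649071014108536767446035 / 15335039969789900488704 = 85793.65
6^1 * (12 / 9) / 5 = 8 / 5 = 1.60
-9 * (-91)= 819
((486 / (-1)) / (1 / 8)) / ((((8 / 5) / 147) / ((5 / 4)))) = -893025 / 2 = -446512.50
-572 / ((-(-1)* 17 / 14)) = -8008 / 17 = -471.06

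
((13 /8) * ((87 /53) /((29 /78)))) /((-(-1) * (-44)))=-1521 /9328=-0.16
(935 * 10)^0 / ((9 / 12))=4 / 3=1.33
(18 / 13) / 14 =9 / 91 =0.10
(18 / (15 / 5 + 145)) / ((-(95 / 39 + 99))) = -351 / 292744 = -0.00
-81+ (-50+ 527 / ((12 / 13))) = 5279 / 12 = 439.92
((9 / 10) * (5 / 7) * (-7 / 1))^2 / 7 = 81 / 28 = 2.89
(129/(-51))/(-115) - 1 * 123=-240422/1955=-122.98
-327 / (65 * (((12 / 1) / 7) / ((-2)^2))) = -763 / 65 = -11.74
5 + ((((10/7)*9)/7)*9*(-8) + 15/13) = -80320/637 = -126.09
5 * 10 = 50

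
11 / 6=1.83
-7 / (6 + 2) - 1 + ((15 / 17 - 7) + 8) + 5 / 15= 139 / 408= 0.34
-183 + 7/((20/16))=-887/5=-177.40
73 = 73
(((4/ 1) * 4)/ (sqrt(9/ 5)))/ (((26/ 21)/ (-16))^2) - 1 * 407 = 1584.66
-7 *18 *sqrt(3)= -126 *sqrt(3)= -218.24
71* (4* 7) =1988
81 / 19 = 4.26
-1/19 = -0.05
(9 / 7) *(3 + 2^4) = 171 / 7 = 24.43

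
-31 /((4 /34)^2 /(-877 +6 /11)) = 1963039.07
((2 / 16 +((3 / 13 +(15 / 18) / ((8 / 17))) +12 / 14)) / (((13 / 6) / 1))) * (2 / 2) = 13033 / 9464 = 1.38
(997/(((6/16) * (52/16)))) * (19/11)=606176/429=1413.00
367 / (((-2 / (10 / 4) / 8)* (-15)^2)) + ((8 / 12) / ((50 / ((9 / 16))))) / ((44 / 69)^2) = -113553373 / 6969600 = -16.29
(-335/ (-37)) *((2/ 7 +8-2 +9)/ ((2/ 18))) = 322605/ 259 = 1245.58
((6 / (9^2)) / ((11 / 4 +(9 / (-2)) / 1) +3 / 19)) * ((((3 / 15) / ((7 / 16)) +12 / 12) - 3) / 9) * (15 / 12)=0.01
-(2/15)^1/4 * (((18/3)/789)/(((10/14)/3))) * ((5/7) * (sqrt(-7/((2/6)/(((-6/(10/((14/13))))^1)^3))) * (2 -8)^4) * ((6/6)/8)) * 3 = -428652 * sqrt(130)/5555875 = -0.88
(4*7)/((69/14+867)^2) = 5488/149010849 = 0.00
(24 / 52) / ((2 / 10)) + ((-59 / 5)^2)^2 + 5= 157585068 / 8125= 19395.09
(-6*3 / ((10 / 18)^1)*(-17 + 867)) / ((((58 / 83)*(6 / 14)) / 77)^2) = -1531070364285 / 841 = -1820535510.45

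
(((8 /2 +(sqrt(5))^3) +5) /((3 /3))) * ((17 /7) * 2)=306 /7 +170 * sqrt(5) /7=98.02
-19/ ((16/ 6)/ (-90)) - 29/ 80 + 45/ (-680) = 871517/ 1360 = 640.82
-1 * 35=-35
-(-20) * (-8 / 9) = -160 / 9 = -17.78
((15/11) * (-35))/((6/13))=-2275/22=-103.41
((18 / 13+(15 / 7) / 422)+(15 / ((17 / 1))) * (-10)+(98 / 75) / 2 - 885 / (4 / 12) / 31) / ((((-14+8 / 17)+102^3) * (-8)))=0.00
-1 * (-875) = 875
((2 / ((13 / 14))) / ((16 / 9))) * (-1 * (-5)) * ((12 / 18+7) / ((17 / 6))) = 7245 / 442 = 16.39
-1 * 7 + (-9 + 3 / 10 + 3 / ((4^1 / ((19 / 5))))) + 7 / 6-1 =-761 / 60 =-12.68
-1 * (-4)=4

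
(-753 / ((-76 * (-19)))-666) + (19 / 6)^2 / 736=-666.51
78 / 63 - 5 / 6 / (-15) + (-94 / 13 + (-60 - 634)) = -1146497 / 1638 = -699.94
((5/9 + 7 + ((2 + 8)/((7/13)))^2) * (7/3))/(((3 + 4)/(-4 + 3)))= -155432/1323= -117.48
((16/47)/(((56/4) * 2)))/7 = 4/2303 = 0.00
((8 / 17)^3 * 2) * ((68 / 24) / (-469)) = -512 / 406623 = -0.00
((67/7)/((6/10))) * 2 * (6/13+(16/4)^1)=142.34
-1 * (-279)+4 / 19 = 5305 / 19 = 279.21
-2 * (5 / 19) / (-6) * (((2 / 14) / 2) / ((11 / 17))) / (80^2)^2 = 17 / 71909376000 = 0.00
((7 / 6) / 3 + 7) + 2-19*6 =-1883 / 18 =-104.61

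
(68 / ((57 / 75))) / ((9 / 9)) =1700 / 19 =89.47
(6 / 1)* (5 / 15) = 2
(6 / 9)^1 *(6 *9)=36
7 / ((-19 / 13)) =-91 / 19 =-4.79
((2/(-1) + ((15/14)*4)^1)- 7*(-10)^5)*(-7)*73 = -357701168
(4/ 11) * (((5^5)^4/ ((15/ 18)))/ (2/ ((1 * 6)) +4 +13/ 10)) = 13732910156250000/ 1859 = 7387256673614.85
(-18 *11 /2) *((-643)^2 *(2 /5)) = -81862902 /5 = -16372580.40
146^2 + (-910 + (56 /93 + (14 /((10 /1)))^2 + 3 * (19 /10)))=94926319 /4650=20414.26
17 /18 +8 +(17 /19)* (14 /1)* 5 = 24479 /342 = 71.58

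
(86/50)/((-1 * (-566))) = 43/14150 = 0.00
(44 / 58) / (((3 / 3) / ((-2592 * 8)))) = -456192 / 29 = -15730.76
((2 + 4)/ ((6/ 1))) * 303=303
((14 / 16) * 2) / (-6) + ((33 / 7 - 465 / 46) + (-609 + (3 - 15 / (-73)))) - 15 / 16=-345491995 / 564144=-612.42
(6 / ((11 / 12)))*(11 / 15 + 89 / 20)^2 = 96721 / 550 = 175.86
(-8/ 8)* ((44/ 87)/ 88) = -1/ 174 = -0.01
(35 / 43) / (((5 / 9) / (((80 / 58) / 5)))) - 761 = -948463 / 1247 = -760.60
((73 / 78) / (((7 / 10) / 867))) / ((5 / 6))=126582 / 91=1391.01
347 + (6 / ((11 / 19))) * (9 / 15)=19427 / 55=353.22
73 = 73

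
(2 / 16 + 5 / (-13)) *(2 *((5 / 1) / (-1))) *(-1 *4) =-135 / 13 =-10.38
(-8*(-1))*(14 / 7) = 16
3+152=155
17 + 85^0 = 18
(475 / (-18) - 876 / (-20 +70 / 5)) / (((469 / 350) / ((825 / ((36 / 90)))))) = 74009375 / 402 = 184102.92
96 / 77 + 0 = 96 / 77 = 1.25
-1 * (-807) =807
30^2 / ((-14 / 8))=-3600 / 7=-514.29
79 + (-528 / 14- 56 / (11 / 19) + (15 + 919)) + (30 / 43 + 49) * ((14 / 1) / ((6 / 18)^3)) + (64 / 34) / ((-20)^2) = 27671088947 / 1407175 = 19664.28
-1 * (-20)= 20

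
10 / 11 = 0.91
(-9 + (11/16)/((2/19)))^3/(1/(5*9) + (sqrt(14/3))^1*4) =22186755/4954488832 - 332801325*sqrt(42)/1238622208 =-1.74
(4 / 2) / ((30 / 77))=77 / 15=5.13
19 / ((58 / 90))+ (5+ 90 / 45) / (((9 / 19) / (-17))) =-57874 / 261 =-221.74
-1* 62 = -62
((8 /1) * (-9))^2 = 5184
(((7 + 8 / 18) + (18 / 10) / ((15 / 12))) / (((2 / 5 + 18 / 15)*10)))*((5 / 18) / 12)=1999 / 155520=0.01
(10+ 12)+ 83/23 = 25.61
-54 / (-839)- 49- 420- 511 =-822166 / 839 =-979.94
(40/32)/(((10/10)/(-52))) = -65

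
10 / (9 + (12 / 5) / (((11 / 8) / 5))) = 22 / 39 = 0.56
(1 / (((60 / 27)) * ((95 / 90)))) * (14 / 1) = 567 / 95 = 5.97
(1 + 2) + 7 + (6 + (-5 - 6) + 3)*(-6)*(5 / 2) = 40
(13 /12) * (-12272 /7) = -39884 /21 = -1899.24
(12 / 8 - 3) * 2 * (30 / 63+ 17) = -367 / 7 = -52.43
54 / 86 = 27 / 43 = 0.63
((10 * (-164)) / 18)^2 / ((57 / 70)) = 47068000 / 4617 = 10194.50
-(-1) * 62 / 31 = 2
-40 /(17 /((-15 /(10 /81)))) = 4860 /17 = 285.88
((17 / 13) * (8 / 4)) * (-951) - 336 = -36702 / 13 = -2823.23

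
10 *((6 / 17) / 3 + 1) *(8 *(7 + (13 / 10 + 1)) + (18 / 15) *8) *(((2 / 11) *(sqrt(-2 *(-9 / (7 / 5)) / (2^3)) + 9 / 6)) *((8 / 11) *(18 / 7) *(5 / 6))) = 820800 *sqrt(35) / 14399 + 820800 / 2057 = 736.27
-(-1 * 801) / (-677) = -801 / 677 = -1.18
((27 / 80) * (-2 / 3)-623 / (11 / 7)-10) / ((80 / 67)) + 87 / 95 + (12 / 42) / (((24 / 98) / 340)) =114341399 / 2006400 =56.99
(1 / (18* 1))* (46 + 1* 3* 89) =313 / 18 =17.39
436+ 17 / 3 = 1325 / 3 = 441.67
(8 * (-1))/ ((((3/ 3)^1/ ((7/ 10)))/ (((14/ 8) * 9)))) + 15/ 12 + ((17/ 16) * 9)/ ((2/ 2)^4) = -6191/ 80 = -77.39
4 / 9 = 0.44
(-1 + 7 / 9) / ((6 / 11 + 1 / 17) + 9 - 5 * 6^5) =187 / 32709438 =0.00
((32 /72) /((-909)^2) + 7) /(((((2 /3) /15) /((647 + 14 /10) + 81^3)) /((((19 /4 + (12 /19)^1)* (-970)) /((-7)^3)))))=27471856384238917585 /21539493108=1275417961.16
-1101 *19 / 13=-20919 / 13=-1609.15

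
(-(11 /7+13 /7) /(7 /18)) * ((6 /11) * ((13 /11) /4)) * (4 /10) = -16848 /29645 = -0.57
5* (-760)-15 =-3815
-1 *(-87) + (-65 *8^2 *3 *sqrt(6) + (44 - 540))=-12480 *sqrt(6) - 409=-30978.63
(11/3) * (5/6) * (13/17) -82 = -24377/306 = -79.66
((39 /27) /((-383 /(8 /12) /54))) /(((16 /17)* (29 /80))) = -4420 /11107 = -0.40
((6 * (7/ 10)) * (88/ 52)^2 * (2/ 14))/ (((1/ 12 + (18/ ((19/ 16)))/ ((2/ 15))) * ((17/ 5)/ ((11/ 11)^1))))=331056/ 74522747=0.00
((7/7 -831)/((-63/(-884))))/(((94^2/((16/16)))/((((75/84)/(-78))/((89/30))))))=0.01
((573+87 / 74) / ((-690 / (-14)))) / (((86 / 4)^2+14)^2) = 264376 / 5147167125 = 0.00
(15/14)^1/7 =15/98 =0.15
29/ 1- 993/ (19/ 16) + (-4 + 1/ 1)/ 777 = -3972302/ 4921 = -807.21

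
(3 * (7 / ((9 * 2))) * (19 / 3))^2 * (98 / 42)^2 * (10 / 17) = 4333805 / 24786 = 174.85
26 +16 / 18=242 / 9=26.89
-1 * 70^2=-4900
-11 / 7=-1.57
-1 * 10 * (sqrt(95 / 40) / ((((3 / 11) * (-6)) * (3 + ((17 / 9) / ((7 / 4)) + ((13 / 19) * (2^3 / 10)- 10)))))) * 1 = -36575 * sqrt(38) / 128636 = -1.75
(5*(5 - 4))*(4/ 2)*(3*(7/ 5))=42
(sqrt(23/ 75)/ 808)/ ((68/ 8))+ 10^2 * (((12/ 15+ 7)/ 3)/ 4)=sqrt(69)/ 103020+ 65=65.00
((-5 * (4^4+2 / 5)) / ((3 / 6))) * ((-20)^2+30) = -1102520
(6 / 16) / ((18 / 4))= 1 / 12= 0.08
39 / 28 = 1.39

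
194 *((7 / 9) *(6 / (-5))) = -2716 / 15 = -181.07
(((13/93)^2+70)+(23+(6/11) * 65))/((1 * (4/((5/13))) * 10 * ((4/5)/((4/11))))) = 0.56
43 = 43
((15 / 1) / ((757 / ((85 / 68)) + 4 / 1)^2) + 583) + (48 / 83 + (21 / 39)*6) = 586.81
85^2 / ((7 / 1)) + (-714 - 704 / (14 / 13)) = -2349 / 7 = -335.57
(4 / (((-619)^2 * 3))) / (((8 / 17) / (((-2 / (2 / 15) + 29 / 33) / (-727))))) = 3961 / 27577246653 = 0.00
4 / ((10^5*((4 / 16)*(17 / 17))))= 1 / 6250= 0.00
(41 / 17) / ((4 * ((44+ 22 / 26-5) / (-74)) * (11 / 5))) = -2665 / 5236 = -0.51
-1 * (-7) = 7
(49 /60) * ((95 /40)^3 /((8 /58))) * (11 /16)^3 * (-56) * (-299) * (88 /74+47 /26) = 2007160954248989 /1551892480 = 1293363.41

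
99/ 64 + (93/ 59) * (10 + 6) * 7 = 672465/ 3776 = 178.09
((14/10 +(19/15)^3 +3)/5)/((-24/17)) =-369053/405000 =-0.91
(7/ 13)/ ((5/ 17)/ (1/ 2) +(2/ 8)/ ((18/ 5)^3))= 2776032/ 3060265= 0.91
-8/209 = -0.04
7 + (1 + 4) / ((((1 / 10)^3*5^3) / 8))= 327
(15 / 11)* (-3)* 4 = -180 / 11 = -16.36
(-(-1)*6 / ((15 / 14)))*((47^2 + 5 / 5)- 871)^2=10040357.60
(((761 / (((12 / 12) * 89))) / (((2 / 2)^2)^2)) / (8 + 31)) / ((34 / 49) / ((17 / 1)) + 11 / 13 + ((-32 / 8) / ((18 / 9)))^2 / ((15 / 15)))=37289 / 831171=0.04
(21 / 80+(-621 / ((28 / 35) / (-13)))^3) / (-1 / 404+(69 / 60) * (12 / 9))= 99638573975119827 / 148432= 671274212940.07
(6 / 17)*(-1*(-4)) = 24 / 17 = 1.41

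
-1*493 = -493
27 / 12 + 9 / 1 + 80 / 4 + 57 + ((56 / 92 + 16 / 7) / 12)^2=88.31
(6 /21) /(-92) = -1 /322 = -0.00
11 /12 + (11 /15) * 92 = 4103 /60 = 68.38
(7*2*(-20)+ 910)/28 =45/2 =22.50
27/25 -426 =-424.92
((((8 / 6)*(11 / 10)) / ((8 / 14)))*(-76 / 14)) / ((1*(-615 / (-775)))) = -6479 / 369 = -17.56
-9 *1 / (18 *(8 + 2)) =-1 / 20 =-0.05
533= 533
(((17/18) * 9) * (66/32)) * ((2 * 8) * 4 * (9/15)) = 3366/5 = 673.20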